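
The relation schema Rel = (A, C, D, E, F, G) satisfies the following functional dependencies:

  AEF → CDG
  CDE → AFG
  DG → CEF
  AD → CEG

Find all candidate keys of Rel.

{A, D}⁺: AD→CEG adds C, E, G; CDE→AFG adds F → {A, C, D, E, F, G}. Minimal: {D}⁺ = {D}; {A}⁺ = {A} — none reach the full schema.
{D, G}⁺: DG→CEF adds C, E, F; CDE→AFG adds A → {A, C, D, E, F, G}. Minimal: {G}⁺ = {G}; {D}⁺ = {D} — none reach the full schema.
{A, E, F}⁺: AEF→CDG adds C, D, G → {A, C, D, E, F, G}. Minimal: {E, F}⁺ = {E, F}; {A, F}⁺ = {A, F}; {A, E}⁺ = {A, E} — none reach the full schema.
{C, D, E}⁺: CDE→AFG adds A, F, G → {A, C, D, E, F, G}. Minimal: {D, E}⁺ = {D, E}; {C, E}⁺ = {C, E}; {C, D}⁺ = {C, D} — none reach the full schema.
Any other superkey contains one of these as a subset, so there are no further candidate keys.

{A, D}; {D, G}; {A, E, F}; {C, D, E}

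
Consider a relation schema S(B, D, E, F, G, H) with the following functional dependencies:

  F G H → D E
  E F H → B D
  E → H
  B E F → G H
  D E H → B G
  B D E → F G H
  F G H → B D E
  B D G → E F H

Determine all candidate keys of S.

{D, E}⁺: E→H adds H; DEH→BG adds B, G; BDE→FGH adds F → {B, D, E, F, G, H}.
{E, F}⁺: E→H adds H; EFH→BD adds B, D; BEF→GH adds G → {B, D, E, F, G, H}.
{B, D, G}⁺: BDG→EFH adds E, F, H → {B, D, E, F, G, H}.
{F, G, H}⁺: FGH→DE adds D, E; EFH→BD adds B → {B, D, E, F, G, H}.

DE, EF, BDG, FGH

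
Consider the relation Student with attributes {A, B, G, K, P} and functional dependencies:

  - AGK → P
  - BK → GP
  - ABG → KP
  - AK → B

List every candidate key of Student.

AK; ABG

Attribute A never appears on the right-hand side of any dependency, so A must belong to every candidate key.
{A}⁺ = {A}, which is not all of the schema, so we must add further attributes.
{A, K}⁺: AK→B adds B; BK→GP adds G, P → {A, B, G, K, P}.
{A, B, G}⁺: ABG→KP adds K, P → {A, B, G, K, P}.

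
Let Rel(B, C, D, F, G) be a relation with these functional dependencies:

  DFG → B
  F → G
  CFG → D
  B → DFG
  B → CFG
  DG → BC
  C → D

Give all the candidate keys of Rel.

{B}, {C, F}, {C, G}, {D, F}, {D, G}

{B}⁺: B→DFG adds D, F, G; B→CFG adds C → {B, C, D, F, G}.
{C, F}⁺: F→G adds G; CFG→D adds D; DG→BC adds B → {B, C, D, F, G}. Minimal: {F}⁺ = {F, G}; {C}⁺ = {C, D} — none reach the full schema.
{C, G}⁺: C→D adds D; DG→BC adds B; B→DFG adds F → {B, C, D, F, G}. Minimal: {G}⁺ = {G}; {C}⁺ = {C, D} — none reach the full schema.
{D, F}⁺: F→G adds G; DG→BC adds B, C → {B, C, D, F, G}. Minimal: {F}⁺ = {F, G}; {D}⁺ = {D} — none reach the full schema.
{D, G}⁺: DG→BC adds B, C; B→DFG adds F → {B, C, D, F, G}. Minimal: {G}⁺ = {G}; {D}⁺ = {D} — none reach the full schema.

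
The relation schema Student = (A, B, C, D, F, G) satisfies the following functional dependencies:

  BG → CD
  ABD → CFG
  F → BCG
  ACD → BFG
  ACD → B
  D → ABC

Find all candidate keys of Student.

{D}⁺: D→ABC adds A, B, C; ABD→CFG adds F, G → {A, B, C, D, F, G}.
{F}⁺: F→BCG adds B, C, G; BG→CD adds D; D→ABC adds A → {A, B, C, D, F, G}.
{B, G}⁺: BG→CD adds C, D; D→ABC adds A; ABD→CFG adds F → {A, B, C, D, F, G}.

D, F, BG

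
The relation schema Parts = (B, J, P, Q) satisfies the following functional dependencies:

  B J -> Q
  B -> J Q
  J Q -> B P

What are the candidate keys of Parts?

{B}, {J, Q}

{B}⁺: B→JQ adds J, Q; JQ→BP adds P → {B, J, P, Q}.
{J, Q}⁺: JQ→BP adds B, P → {B, J, P, Q}. Minimal: {Q}⁺ = {Q}; {J}⁺ = {J} — none reach the full schema.
Any other superkey contains one of these as a subset, so there are no further candidate keys.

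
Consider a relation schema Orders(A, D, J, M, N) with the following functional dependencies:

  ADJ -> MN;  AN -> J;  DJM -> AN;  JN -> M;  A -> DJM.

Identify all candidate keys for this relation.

{A}; {D, J, M}; {D, J, N}

{A}⁺: A→DJM adds D, J, M; ADJ→MN adds N → {A, D, J, M, N}.
{D, J, M}⁺: DJM→AN adds A, N → {A, D, J, M, N}.
{D, J, N}⁺: JN→M adds M; DJM→AN adds A → {A, D, J, M, N}.
Any other superkey contains one of these as a subset, so there are no further candidate keys.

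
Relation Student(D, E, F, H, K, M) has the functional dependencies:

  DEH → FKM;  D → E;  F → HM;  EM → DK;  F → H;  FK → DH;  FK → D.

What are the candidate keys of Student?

{D, F}, {D, H}, {E, F}, {F, K}, {E, H, M}

{D, F}⁺: D→E adds E; F→HM adds H, M; EM→DK adds K → {D, E, F, H, K, M}. Minimal: {F}⁺ = {F, H, M}; {D}⁺ = {D, E} — none reach the full schema.
{D, H}⁺: D→E adds E; DEH→FKM adds F, K, M → {D, E, F, H, K, M}. Minimal: {H}⁺ = {H}; {D}⁺ = {D, E} — none reach the full schema.
{E, F}⁺: F→HM adds H, M; EM→DK adds D, K → {D, E, F, H, K, M}. Minimal: {F}⁺ = {F, H, M}; {E}⁺ = {E} — none reach the full schema.
{F, K}⁺: F→HM adds H, M; FK→DH adds D; D→E adds E → {D, E, F, H, K, M}. Minimal: {K}⁺ = {K}; {F}⁺ = {F, H, M} — none reach the full schema.
{E, H, M}⁺: EM→DK adds D, K; DEH→FKM adds F → {D, E, F, H, K, M}. Minimal: {H, M}⁺ = {H, M}; {E, M}⁺ = {D, E, K, M}; {E, H}⁺ = {E, H} — none reach the full schema.
Any other superkey contains one of these as a subset, so there are no further candidate keys.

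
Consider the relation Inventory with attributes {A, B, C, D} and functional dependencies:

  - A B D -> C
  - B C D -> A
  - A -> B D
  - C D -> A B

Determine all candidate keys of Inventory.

(A); (C, D)

{A}⁺: A→BD adds B, D; ABD→C adds C → {A, B, C, D}.
{C, D}⁺: CD→AB adds A, B → {A, B, C, D}. Minimal: {D}⁺ = {D}; {C}⁺ = {C} — none reach the full schema.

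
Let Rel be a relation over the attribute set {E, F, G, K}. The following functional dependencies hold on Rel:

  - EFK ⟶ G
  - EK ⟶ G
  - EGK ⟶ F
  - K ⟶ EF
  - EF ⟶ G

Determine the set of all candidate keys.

(K)

Attribute K never appears on the right-hand side of any dependency, so K must belong to every candidate key.
{K}⁺ = {E, F, G, K}, which is all of the schema, so {K} is the only candidate key.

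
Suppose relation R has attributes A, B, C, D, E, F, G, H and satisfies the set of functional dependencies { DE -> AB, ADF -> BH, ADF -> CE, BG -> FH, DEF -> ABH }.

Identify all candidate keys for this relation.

{D, E, G}⁺: DE→AB adds A, B; BG→FH adds F, H; ADF→CE adds C → {A, B, C, D, E, F, G, H}.
{A, B, D, G}⁺: BG→FH adds F, H; ADF→CE adds C, E → {A, B, C, D, E, F, G, H}.
{A, D, F, G}⁺: ADF→BH adds B, H; ADF→CE adds C, E → {A, B, C, D, E, F, G, H}.
Any other superkey contains one of these as a subset, so there are no further candidate keys.

{D, E, G}, {A, B, D, G}, {A, D, F, G}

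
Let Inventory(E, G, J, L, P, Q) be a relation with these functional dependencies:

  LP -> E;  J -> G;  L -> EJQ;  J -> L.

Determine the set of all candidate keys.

Attribute P never appears on the right-hand side of any dependency, so P must belong to every candidate key.
{P}⁺ = {P}, which is not all of the schema, so we must add further attributes.
{J, P}⁺: J→G adds G; J→L adds L; LP→E adds E; L→EJQ adds Q → {E, G, J, L, P, Q}. Minimal: {P}⁺ = {P}; {J}⁺ = {E, G, J, L, Q} — none reach the full schema.
{L, P}⁺: LP→E adds E; L→EJQ adds J, Q; J→G adds G → {E, G, J, L, P, Q}. Minimal: {P}⁺ = {P}; {L}⁺ = {E, G, J, L, Q} — none reach the full schema.

{J, P}, {L, P}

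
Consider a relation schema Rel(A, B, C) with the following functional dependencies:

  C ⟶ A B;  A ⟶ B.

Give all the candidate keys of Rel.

C

Attribute C never appears on the right-hand side of any dependency, so C must belong to every candidate key.
{C}⁺ = {A, B, C}, which is all of the schema, so {C} is the only candidate key.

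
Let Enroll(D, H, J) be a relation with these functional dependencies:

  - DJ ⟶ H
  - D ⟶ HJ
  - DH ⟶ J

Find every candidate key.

{D}⁺: D→HJ adds H, J → {D, H, J}.

{D}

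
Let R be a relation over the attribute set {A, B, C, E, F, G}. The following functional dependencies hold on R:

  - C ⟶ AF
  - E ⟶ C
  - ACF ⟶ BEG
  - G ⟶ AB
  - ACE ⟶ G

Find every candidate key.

{C}, {E}

{C}⁺: C→AF adds A, F; ACF→BEG adds B, E, G → {A, B, C, E, F, G}.
{E}⁺: E→C adds C; C→AF adds A, F; ACF→BEG adds B, G → {A, B, C, E, F, G}.
Any other superkey contains one of these as a subset, so there are no further candidate keys.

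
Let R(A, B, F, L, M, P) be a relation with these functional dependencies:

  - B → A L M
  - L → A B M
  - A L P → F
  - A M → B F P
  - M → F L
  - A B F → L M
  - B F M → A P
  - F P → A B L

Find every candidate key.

(B); (L); (M); (F, P)

{B}⁺: B→ALM adds A, L, M; AM→BFP adds F, P → {A, B, F, L, M, P}.
{L}⁺: L→ABM adds A, B, M; AM→BFP adds F, P → {A, B, F, L, M, P}.
{M}⁺: M→FL adds F, L; L→ABM adds A, B; AM→BFP adds P → {A, B, F, L, M, P}.
{F, P}⁺: FP→ABL adds A, B, L; B→ALM adds M → {A, B, F, L, M, P}.
Any other superkey contains one of these as a subset, so there are no further candidate keys.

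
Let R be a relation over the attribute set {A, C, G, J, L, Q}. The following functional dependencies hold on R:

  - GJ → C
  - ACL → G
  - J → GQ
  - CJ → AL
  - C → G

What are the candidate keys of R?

Attribute J never appears on the right-hand side of any dependency, so J must belong to every candidate key.
{J}⁺ = {A, C, G, J, L, Q}, which is all of the schema, so {J} is the only candidate key.

{J}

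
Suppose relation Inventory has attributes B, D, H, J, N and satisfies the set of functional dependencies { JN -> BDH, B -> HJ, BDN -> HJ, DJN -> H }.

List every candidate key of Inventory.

{B, N}, {J, N}

Attribute N never appears on the right-hand side of any dependency, so N must belong to every candidate key.
{N}⁺ = {N}, which is not all of the schema, so we must add further attributes.
{B, N}⁺: B→HJ adds H, J; JN→BDH adds D → {B, D, H, J, N}. Minimal: {N}⁺ = {N}; {B}⁺ = {B, H, J} — none reach the full schema.
{J, N}⁺: JN→BDH adds B, D, H → {B, D, H, J, N}. Minimal: {N}⁺ = {N}; {J}⁺ = {J} — none reach the full schema.
Any other superkey contains one of these as a subset, so there are no further candidate keys.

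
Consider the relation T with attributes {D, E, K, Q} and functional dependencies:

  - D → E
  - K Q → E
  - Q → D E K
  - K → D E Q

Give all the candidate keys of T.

{K}, {Q}

{K}⁺: K→DEQ adds D, E, Q → {D, E, K, Q}.
{Q}⁺: Q→DEK adds D, E, K → {D, E, K, Q}.
Any other superkey contains one of these as a subset, so there are no further candidate keys.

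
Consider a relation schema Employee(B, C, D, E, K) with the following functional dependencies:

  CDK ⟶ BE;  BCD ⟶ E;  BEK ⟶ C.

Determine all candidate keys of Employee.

{C, D, K}, {B, D, E, K}

Attributes D, K never appear on any right-hand side, so every candidate key must contain {D, K}.
{D, K}⁺ = {D, K}, which is not all of the schema, so we must add further attributes.
{C, D, K}⁺: CDK→BE adds B, E → {B, C, D, E, K}.
{B, D, E, K}⁺: BEK→C adds C → {B, C, D, E, K}.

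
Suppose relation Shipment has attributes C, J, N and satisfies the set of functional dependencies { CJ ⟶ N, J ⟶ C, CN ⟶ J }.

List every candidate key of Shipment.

{J}⁺: J→C adds C; CJ→N adds N → {C, J, N}.
{C, N}⁺: CN→J adds J → {C, J, N}.

(J), (C, N)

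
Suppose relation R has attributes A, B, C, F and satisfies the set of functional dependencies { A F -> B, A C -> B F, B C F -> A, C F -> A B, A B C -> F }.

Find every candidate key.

{A, C}⁺: AC→BF adds B, F → {A, B, C, F}.
{C, F}⁺: CF→AB adds A, B → {A, B, C, F}.

{A, C}, {C, F}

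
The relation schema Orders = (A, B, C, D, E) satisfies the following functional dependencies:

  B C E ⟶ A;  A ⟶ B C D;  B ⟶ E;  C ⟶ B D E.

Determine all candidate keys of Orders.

{A}⁺: A→BCD adds B, C, D; B→E adds E → {A, B, C, D, E}.
{C}⁺: C→BDE adds B, D, E; BCE→A adds A → {A, B, C, D, E}.
Any other superkey contains one of these as a subset, so there are no further candidate keys.

{A}, {C}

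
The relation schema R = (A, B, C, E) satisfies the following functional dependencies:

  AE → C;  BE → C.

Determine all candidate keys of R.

{A, B, E}

Attributes A, B, E never appear on any right-hand side, so every candidate key must contain {A, B, E}.
{A, B, E}⁺ = {A, B, C, E}, which is all of the schema, so {A, B, E} is the only candidate key.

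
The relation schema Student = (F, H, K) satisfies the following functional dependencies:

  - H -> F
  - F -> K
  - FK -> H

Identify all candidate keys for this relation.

{F}, {H}

{F}⁺: F→K adds K; FK→H adds H → {F, H, K}.
{H}⁺: H→F adds F; F→K adds K → {F, H, K}.
Any other superkey contains one of these as a subset, so there are no further candidate keys.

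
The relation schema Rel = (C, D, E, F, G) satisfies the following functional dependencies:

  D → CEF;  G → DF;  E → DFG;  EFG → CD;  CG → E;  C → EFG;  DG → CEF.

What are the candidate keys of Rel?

{C}⁺: C→EFG adds E, F, G; G→DF adds D → {C, D, E, F, G}.
{D}⁺: D→CEF adds C, E, F; E→DFG adds G → {C, D, E, F, G}.
{E}⁺: E→DFG adds D, F, G; EFG→CD adds C → {C, D, E, F, G}.
{G}⁺: G→DF adds D, F; DG→CEF adds C, E → {C, D, E, F, G}.
Any other superkey contains one of these as a subset, so there are no further candidate keys.

{C}; {D}; {E}; {G}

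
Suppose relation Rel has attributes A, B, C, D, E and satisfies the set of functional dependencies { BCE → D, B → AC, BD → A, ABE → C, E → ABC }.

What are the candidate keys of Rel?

(E)

Attribute E never appears on the right-hand side of any dependency, so E must belong to every candidate key.
{E}⁺ = {A, B, C, D, E}, which is all of the schema, so {E} is the only candidate key.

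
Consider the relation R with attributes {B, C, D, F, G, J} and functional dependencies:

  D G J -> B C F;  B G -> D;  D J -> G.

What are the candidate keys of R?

{D, J}⁺: DJ→G adds G; DGJ→BCF adds B, C, F → {B, C, D, F, G, J}.
{B, G, J}⁺: BG→D adds D; DGJ→BCF adds C, F → {B, C, D, F, G, J}.
Any other superkey contains one of these as a subset, so there are no further candidate keys.

{D, J}, {B, G, J}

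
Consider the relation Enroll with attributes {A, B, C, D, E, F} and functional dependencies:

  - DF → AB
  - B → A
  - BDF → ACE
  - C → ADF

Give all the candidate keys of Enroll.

{C}⁺: C→ADF adds A, D, F; DF→AB adds B; BDF→ACE adds E → {A, B, C, D, E, F}.
{D, F}⁺: DF→AB adds A, B; BDF→ACE adds C, E → {A, B, C, D, E, F}. Minimal: {F}⁺ = {F}; {D}⁺ = {D} — none reach the full schema.
Any other superkey contains one of these as a subset, so there are no further candidate keys.

C, DF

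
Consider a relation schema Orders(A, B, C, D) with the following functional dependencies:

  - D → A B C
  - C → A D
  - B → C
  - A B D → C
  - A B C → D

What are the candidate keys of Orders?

B, C, D

{B}⁺: B→C adds C; C→AD adds A, D → {A, B, C, D}.
{C}⁺: C→AD adds A, D; D→ABC adds B → {A, B, C, D}.
{D}⁺: D→ABC adds A, B, C → {A, B, C, D}.
Any other superkey contains one of these as a subset, so there are no further candidate keys.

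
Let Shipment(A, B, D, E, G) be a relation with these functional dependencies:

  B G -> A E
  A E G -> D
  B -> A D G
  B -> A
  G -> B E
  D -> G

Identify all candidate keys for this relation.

{B}⁺: B→ADG adds A, D, G; G→BE adds E → {A, B, D, E, G}.
{D}⁺: D→G adds G; G→BE adds B, E; BG→AE adds A → {A, B, D, E, G}.
{G}⁺: G→BE adds B, E; BG→AE adds A; AEG→D adds D → {A, B, D, E, G}.
Any other superkey contains one of these as a subset, so there are no further candidate keys.

B, D, G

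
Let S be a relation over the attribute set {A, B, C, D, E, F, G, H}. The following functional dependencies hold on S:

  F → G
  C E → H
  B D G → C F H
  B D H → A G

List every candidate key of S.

{B, C, D, E}, {B, D, E, F}, {B, D, E, G}, {B, D, E, H}

Attributes B, D, E never appear on any right-hand side, so every candidate key must contain {B, D, E}.
{B, D, E}⁺ = {B, D, E}, which is not all of the schema, so we must add further attributes.
{B, C, D, E}⁺: CE→H adds H; BDH→AG adds A, G; BDG→CFH adds F → {A, B, C, D, E, F, G, H}.
{B, D, E, F}⁺: F→G adds G; BDG→CFH adds C, H; BDH→AG adds A → {A, B, C, D, E, F, G, H}.
{B, D, E, G}⁺: BDG→CFH adds C, F, H; BDH→AG adds A → {A, B, C, D, E, F, G, H}.
{B, D, E, H}⁺: BDH→AG adds A, G; BDG→CFH adds C, F → {A, B, C, D, E, F, G, H}.
Any other superkey contains one of these as a subset, so there are no further candidate keys.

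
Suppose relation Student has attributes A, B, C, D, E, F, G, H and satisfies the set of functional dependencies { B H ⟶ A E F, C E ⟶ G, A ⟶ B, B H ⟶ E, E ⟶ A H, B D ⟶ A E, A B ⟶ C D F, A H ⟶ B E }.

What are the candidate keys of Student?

{A}; {E}; {B, D}; {B, H}

{A}⁺: A→B adds B; AB→CDF adds C, D, F; BD→AE adds E; CE→G adds G; E→AH adds H → {A, B, C, D, E, F, G, H}.
{E}⁺: E→AH adds A, H; AH→BE adds B; BH→AEF adds F; AB→CDF adds C, D; CE→G adds G → {A, B, C, D, E, F, G, H}.
{B, D}⁺: BD→AE adds A, E; AB→CDF adds C, F; CE→G adds G; E→AH adds H → {A, B, C, D, E, F, G, H}. Minimal: {D}⁺ = {D}; {B}⁺ = {B} — none reach the full schema.
{B, H}⁺: BH→AEF adds A, E, F; AB→CDF adds C, D; CE→G adds G → {A, B, C, D, E, F, G, H}. Minimal: {H}⁺ = {H}; {B}⁺ = {B} — none reach the full schema.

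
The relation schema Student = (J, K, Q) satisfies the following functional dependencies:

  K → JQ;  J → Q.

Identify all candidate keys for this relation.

Attribute K never appears on the right-hand side of any dependency, so K must belong to every candidate key.
{K}⁺ = {J, K, Q}, which is all of the schema, so {K} is the only candidate key.

{K}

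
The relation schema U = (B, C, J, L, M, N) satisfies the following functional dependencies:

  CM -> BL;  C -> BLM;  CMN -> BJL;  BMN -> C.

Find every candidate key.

{C, N}, {B, M, N}

{C, N}⁺: C→BLM adds B, L, M; CMN→BJL adds J → {B, C, J, L, M, N}.
{B, M, N}⁺: BMN→C adds C; CM→BL adds L; CMN→BJL adds J → {B, C, J, L, M, N}.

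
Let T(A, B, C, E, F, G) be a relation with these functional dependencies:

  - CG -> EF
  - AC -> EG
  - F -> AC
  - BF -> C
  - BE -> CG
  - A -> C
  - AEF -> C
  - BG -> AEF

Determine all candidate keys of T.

(A, B), (B, E), (B, F), (B, G)

{A, B}⁺: A→C adds C; AC→EG adds E, G; BG→AEF adds F → {A, B, C, E, F, G}.
{B, E}⁺: BE→CG adds C, G; BG→AEF adds A, F → {A, B, C, E, F, G}.
{B, F}⁺: F→AC adds A, C; AC→EG adds E, G → {A, B, C, E, F, G}.
{B, G}⁺: BG→AEF adds A, E, F; F→AC adds C → {A, B, C, E, F, G}.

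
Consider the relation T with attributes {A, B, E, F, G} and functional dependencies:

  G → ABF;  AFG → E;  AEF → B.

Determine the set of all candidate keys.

Attribute G never appears on the right-hand side of any dependency, so G must belong to every candidate key.
{G}⁺ = {A, B, E, F, G}, which is all of the schema, so {G} is the only candidate key.

(G)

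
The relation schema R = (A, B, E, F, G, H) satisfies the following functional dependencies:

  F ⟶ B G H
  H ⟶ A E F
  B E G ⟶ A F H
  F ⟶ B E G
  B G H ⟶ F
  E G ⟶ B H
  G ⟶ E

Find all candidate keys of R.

{F}⁺: F→BGH adds B, G, H; H→AEF adds A, E → {A, B, E, F, G, H}.
{G}⁺: G→E adds E; EG→BH adds B, H; H→AEF adds A, F → {A, B, E, F, G, H}.
{H}⁺: H→AEF adds A, E, F; F→BEG adds B, G → {A, B, E, F, G, H}.
Any other superkey contains one of these as a subset, so there are no further candidate keys.

{F}, {G}, {H}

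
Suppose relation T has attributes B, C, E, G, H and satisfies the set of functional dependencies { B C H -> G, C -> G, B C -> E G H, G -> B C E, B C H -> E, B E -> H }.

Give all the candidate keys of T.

{C}, {G}

{C}⁺: C→G adds G; G→BCE adds B, E; BE→H adds H → {B, C, E, G, H}.
{G}⁺: G→BCE adds B, C, E; BE→H adds H → {B, C, E, G, H}.
Any other superkey contains one of these as a subset, so there are no further candidate keys.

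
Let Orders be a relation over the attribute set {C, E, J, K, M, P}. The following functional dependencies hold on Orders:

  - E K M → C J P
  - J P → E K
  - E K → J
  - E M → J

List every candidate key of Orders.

{E, K, M}, {E, M, P}, {J, M, P}

{E, K, M}⁺: EKM→CJP adds C, J, P → {C, E, J, K, M, P}. Minimal: {K, M}⁺ = {K, M}; {E, M}⁺ = {E, J, M}; {E, K}⁺ = {E, J, K} — none reach the full schema.
{E, M, P}⁺: EM→J adds J; JP→EK adds K; EKM→CJP adds C → {C, E, J, K, M, P}. Minimal: {M, P}⁺ = {M, P}; {E, P}⁺ = {E, P}; {E, M}⁺ = {E, J, M} — none reach the full schema.
{J, M, P}⁺: JP→EK adds E, K; EKM→CJP adds C → {C, E, J, K, M, P}. Minimal: {M, P}⁺ = {M, P}; {J, P}⁺ = {E, J, K, P}; {J, M}⁺ = {J, M} — none reach the full schema.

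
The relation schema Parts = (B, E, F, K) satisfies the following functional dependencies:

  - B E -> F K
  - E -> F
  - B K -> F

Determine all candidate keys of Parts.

{B, E}

Attributes B, E never appear on any right-hand side, so every candidate key must contain {B, E}.
{B, E}⁺ = {B, E, F, K}, which is all of the schema, so {B, E} is the only candidate key.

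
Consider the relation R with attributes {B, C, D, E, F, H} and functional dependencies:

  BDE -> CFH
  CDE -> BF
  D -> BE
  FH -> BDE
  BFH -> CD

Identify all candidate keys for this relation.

D, FH

{D}⁺: D→BE adds B, E; BDE→CFH adds C, F, H → {B, C, D, E, F, H}.
{F, H}⁺: FH→BDE adds B, D, E; BFH→CD adds C → {B, C, D, E, F, H}. Minimal: {H}⁺ = {H}; {F}⁺ = {F} — none reach the full schema.
Any other superkey contains one of these as a subset, so there are no further candidate keys.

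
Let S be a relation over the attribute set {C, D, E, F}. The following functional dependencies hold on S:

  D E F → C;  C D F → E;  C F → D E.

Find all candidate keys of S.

CF, DEF

Attribute F never appears on the right-hand side of any dependency, so F must belong to every candidate key.
{F}⁺ = {F}, which is not all of the schema, so we must add further attributes.
{C, F}⁺: CF→DE adds D, E → {C, D, E, F}. Minimal: {F}⁺ = {F}; {C}⁺ = {C} — none reach the full schema.
{D, E, F}⁺: DEF→C adds C → {C, D, E, F}. Minimal: {E, F}⁺ = {E, F}; {D, F}⁺ = {D, F}; {D, E}⁺ = {D, E} — none reach the full schema.
Any other superkey contains one of these as a subset, so there are no further candidate keys.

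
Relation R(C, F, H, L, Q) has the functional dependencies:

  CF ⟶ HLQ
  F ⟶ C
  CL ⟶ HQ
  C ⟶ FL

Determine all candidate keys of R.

(C), (F)

{C}⁺: C→FL adds F, L; CF→HLQ adds H, Q → {C, F, H, L, Q}.
{F}⁺: F→C adds C; C→FL adds L; CF→HLQ adds H, Q → {C, F, H, L, Q}.
Any other superkey contains one of these as a subset, so there are no further candidate keys.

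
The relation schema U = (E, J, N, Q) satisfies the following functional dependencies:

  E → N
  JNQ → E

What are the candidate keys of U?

{E, J, Q}⁺: E→N adds N → {E, J, N, Q}. Minimal: {J, Q}⁺ = {J, Q}; {E, Q}⁺ = {E, N, Q}; {E, J}⁺ = {E, J, N} — none reach the full schema.
{J, N, Q}⁺: JNQ→E adds E → {E, J, N, Q}. Minimal: {N, Q}⁺ = {N, Q}; {J, Q}⁺ = {J, Q}; {J, N}⁺ = {J, N} — none reach the full schema.
Any other superkey contains one of these as a subset, so there are no further candidate keys.

{E, J, Q}, {J, N, Q}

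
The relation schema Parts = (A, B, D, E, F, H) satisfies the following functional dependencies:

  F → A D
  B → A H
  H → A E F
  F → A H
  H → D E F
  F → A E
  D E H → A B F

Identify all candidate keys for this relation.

B, F, H

{B}⁺: B→AH adds A, H; H→AEF adds E, F; H→DEF adds D → {A, B, D, E, F, H}.
{F}⁺: F→AD adds A, D; F→AH adds H; H→DEF adds E; DEH→ABF adds B → {A, B, D, E, F, H}.
{H}⁺: H→AEF adds A, E, F; H→DEF adds D; DEH→ABF adds B → {A, B, D, E, F, H}.
Any other superkey contains one of these as a subset, so there are no further candidate keys.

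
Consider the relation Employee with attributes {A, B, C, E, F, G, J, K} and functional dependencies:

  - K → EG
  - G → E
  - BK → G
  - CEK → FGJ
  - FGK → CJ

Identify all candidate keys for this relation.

Attributes A, B, K never appear on any right-hand side, so every candidate key must contain {A, B, K}.
{A, B, K}⁺ = {A, B, E, G, K}, which is not all of the schema, so we must add further attributes.
{A, B, C, K}⁺: K→EG adds E, G; CEK→FGJ adds F, J → {A, B, C, E, F, G, J, K}. Minimal: {B, C, K}⁺ = {B, C, E, F, G, J, K}; {A, C, K}⁺ = {A, C, E, F, G, J, K}; {A, B, K}⁺ = {A, B, E, G, K}; … — none reach the full schema.
{A, B, F, K}⁺: K→EG adds E, G; FGK→CJ adds C, J → {A, B, C, E, F, G, J, K}. Minimal: {B, F, K}⁺ = {B, C, E, F, G, J, K}; {A, F, K}⁺ = {A, C, E, F, G, J, K}; {A, B, K}⁺ = {A, B, E, G, K}; … — none reach the full schema.
Any other superkey contains one of these as a subset, so there are no further candidate keys.

{A, B, C, K}, {A, B, F, K}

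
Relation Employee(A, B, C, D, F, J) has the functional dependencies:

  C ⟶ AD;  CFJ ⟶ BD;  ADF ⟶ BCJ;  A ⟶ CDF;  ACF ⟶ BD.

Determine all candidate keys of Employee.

{A}, {C}

{A}⁺: A→CDF adds C, D, F; ACF→BD adds B; ADF→BCJ adds J → {A, B, C, D, F, J}.
{C}⁺: C→AD adds A, D; A→CDF adds F; ACF→BD adds B; ADF→BCJ adds J → {A, B, C, D, F, J}.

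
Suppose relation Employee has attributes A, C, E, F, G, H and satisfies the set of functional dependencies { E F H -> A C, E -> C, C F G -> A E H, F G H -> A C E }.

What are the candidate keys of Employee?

Attributes F, G never appear on any right-hand side, so every candidate key must contain {F, G}.
{F, G}⁺ = {F, G}, which is not all of the schema, so we must add further attributes.
{C, F, G}⁺: CFG→AEH adds A, E, H → {A, C, E, F, G, H}. Minimal: {F, G}⁺ = {F, G}; {C, G}⁺ = {C, G}; {C, F}⁺ = {C, F} — none reach the full schema.
{E, F, G}⁺: E→C adds C; CFG→AEH adds A, H → {A, C, E, F, G, H}. Minimal: {F, G}⁺ = {F, G}; {E, G}⁺ = {C, E, G}; {E, F}⁺ = {C, E, F} — none reach the full schema.
{F, G, H}⁺: FGH→ACE adds A, C, E → {A, C, E, F, G, H}. Minimal: {G, H}⁺ = {G, H}; {F, H}⁺ = {F, H}; {F, G}⁺ = {F, G} — none reach the full schema.
Any other superkey contains one of these as a subset, so there are no further candidate keys.

{C, F, G}, {E, F, G}, {F, G, H}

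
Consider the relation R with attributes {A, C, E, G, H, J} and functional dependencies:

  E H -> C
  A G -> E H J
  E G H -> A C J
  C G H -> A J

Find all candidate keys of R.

Attribute G never appears on the right-hand side of any dependency, so G must belong to every candidate key.
{G}⁺ = {G}, which is not all of the schema, so we must add further attributes.
{A, G}⁺: AG→EHJ adds E, H, J; EGH→ACJ adds C → {A, C, E, G, H, J}.
{C, G, H}⁺: CGH→AJ adds A, J; AG→EHJ adds E → {A, C, E, G, H, J}.
{E, G, H}⁺: EH→C adds C; EGH→ACJ adds A, J → {A, C, E, G, H, J}.
Any other superkey contains one of these as a subset, so there are no further candidate keys.

(A, G), (C, G, H), (E, G, H)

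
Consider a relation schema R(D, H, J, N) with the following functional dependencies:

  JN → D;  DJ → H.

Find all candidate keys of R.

Attributes J, N never appear on any right-hand side, so every candidate key must contain {J, N}.
{J, N}⁺ = {D, H, J, N}, which is all of the schema, so {J, N} is the only candidate key.

{J, N}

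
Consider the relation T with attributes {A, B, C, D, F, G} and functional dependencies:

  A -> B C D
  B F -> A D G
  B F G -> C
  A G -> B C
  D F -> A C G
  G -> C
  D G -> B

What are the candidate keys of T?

AF, BF, DF

Attribute F never appears on the right-hand side of any dependency, so F must belong to every candidate key.
{F}⁺ = {F}, which is not all of the schema, so we must add further attributes.
{A, F}⁺: A→BCD adds B, C, D; BF→ADG adds G → {A, B, C, D, F, G}. Minimal: {F}⁺ = {F}; {A}⁺ = {A, B, C, D} — none reach the full schema.
{B, F}⁺: BF→ADG adds A, D, G; BFG→C adds C → {A, B, C, D, F, G}. Minimal: {F}⁺ = {F}; {B}⁺ = {B} — none reach the full schema.
{D, F}⁺: DF→ACG adds A, C, G; DG→B adds B → {A, B, C, D, F, G}. Minimal: {F}⁺ = {F}; {D}⁺ = {D} — none reach the full schema.
Any other superkey contains one of these as a subset, so there are no further candidate keys.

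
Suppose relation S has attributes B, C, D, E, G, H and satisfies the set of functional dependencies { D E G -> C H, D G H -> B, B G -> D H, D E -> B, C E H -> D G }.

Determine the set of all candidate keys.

Attribute E never appears on the right-hand side of any dependency, so E must belong to every candidate key.
{E}⁺ = {E}, which is not all of the schema, so we must add further attributes.
{B, E, G}⁺: BG→DH adds D, H; DEG→CH adds C → {B, C, D, E, G, H}. Minimal: {E, G}⁺ = {E, G}; {B, G}⁺ = {B, D, G, H}; {B, E}⁺ = {B, E} — none reach the full schema.
{C, E, H}⁺: CEH→DG adds D, G; DGH→B adds B → {B, C, D, E, G, H}. Minimal: {E, H}⁺ = {E, H}; {C, H}⁺ = {C, H}; {C, E}⁺ = {C, E} — none reach the full schema.
{D, E, G}⁺: DEG→CH adds C, H; DGH→B adds B → {B, C, D, E, G, H}. Minimal: {E, G}⁺ = {E, G}; {D, G}⁺ = {D, G}; {D, E}⁺ = {B, D, E} — none reach the full schema.
Any other superkey contains one of these as a subset, so there are no further candidate keys.

BEG; CEH; DEG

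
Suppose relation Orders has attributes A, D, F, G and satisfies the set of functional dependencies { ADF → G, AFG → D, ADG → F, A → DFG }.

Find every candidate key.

{A}⁺: A→DFG adds D, F, G → {A, D, F, G}.
No other minimal superkey exists.

A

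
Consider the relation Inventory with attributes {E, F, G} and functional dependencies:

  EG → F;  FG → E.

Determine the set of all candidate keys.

{E, G}, {F, G}

Attribute G never appears on the right-hand side of any dependency, so G must belong to every candidate key.
{G}⁺ = {G}, which is not all of the schema, so we must add further attributes.
{E, G}⁺: EG→F adds F → {E, F, G}. Minimal: {G}⁺ = {G}; {E}⁺ = {E} — none reach the full schema.
{F, G}⁺: FG→E adds E → {E, F, G}. Minimal: {G}⁺ = {G}; {F}⁺ = {F} — none reach the full schema.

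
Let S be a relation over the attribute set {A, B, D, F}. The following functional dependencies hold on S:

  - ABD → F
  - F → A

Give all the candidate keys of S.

{A, B, D}⁺: ABD→F adds F → {A, B, D, F}. Minimal: {B, D}⁺ = {B, D}; {A, D}⁺ = {A, D}; {A, B}⁺ = {A, B} — none reach the full schema.
{B, D, F}⁺: F→A adds A → {A, B, D, F}. Minimal: {D, F}⁺ = {A, D, F}; {B, F}⁺ = {A, B, F}; {B, D}⁺ = {B, D} — none reach the full schema.

ABD, BDF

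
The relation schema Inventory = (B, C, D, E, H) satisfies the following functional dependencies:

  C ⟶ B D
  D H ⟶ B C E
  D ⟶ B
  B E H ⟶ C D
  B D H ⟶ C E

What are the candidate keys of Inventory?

{C, H}; {D, H}; {B, E, H}

Attribute H never appears on the right-hand side of any dependency, so H must belong to every candidate key.
{H}⁺ = {H}, which is not all of the schema, so we must add further attributes.
{C, H}⁺: C→BD adds B, D; DH→BCE adds E → {B, C, D, E, H}.
{D, H}⁺: DH→BCE adds B, C, E → {B, C, D, E, H}.
{B, E, H}⁺: BEH→CD adds C, D → {B, C, D, E, H}.
Any other superkey contains one of these as a subset, so there are no further candidate keys.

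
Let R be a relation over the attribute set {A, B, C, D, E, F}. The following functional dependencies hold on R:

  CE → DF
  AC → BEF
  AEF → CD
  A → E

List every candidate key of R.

AC; AF

{A, C}⁺: AC→BEF adds B, E, F; AEF→CD adds D → {A, B, C, D, E, F}. Minimal: {C}⁺ = {C}; {A}⁺ = {A, E} — none reach the full schema.
{A, F}⁺: A→E adds E; AEF→CD adds C, D; AC→BEF adds B → {A, B, C, D, E, F}. Minimal: {F}⁺ = {F}; {A}⁺ = {A, E} — none reach the full schema.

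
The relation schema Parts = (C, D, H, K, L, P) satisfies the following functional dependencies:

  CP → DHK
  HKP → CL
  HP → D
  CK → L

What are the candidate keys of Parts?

(C, P), (H, K, P)

Attribute P never appears on the right-hand side of any dependency, so P must belong to every candidate key.
{P}⁺ = {P}, which is not all of the schema, so we must add further attributes.
{C, P}⁺: CP→DHK adds D, H, K; HKP→CL adds L → {C, D, H, K, L, P}. Minimal: {P}⁺ = {P}; {C}⁺ = {C} — none reach the full schema.
{H, K, P}⁺: HKP→CL adds C, L; HP→D adds D → {C, D, H, K, L, P}. Minimal: {K, P}⁺ = {K, P}; {H, P}⁺ = {D, H, P}; {H, K}⁺ = {H, K} — none reach the full schema.
Any other superkey contains one of these as a subset, so there are no further candidate keys.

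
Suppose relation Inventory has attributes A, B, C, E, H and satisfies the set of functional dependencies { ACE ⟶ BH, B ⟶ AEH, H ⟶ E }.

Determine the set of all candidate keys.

Attribute C never appears on the right-hand side of any dependency, so C must belong to every candidate key.
{C}⁺ = {C}, which is not all of the schema, so we must add further attributes.
{B, C}⁺: B→AEH adds A, E, H → {A, B, C, E, H}. Minimal: {C}⁺ = {C}; {B}⁺ = {A, B, E, H} — none reach the full schema.
{A, C, E}⁺: ACE→BH adds B, H → {A, B, C, E, H}. Minimal: {C, E}⁺ = {C, E}; {A, E}⁺ = {A, E}; {A, C}⁺ = {A, C} — none reach the full schema.
{A, C, H}⁺: H→E adds E; ACE→BH adds B → {A, B, C, E, H}. Minimal: {C, H}⁺ = {C, E, H}; {A, H}⁺ = {A, E, H}; {A, C}⁺ = {A, C} — none reach the full schema.
Any other superkey contains one of these as a subset, so there are no further candidate keys.

BC, ACE, ACH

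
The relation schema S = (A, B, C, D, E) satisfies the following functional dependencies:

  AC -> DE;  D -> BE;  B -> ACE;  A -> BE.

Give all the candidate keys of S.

{A}⁺: A→BE adds B, E; B→ACE adds C; AC→DE adds D → {A, B, C, D, E}.
{B}⁺: B→ACE adds A, C, E; AC→DE adds D → {A, B, C, D, E}.
{D}⁺: D→BE adds B, E; B→ACE adds A, C → {A, B, C, D, E}.

A; B; D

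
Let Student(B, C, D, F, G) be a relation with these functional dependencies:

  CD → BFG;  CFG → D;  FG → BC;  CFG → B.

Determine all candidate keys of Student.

{C, D}⁺: CD→BFG adds B, F, G → {B, C, D, F, G}.
{F, G}⁺: FG→BC adds B, C; CFG→D adds D → {B, C, D, F, G}.

CD, FG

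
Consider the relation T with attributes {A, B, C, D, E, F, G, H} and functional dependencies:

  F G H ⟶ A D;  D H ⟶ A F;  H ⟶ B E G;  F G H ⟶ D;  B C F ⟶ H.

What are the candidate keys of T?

(B, C, F); (C, D, H); (C, F, H)

{B, C, F}⁺: BCF→H adds H; H→BEG adds E, G; FGH→D adds D; FGH→AD adds A → {A, B, C, D, E, F, G, H}. Minimal: {C, F}⁺ = {C, F}; {B, F}⁺ = {B, F}; {B, C}⁺ = {B, C} — none reach the full schema.
{C, D, H}⁺: DH→AF adds A, F; H→BEG adds B, E, G → {A, B, C, D, E, F, G, H}. Minimal: {D, H}⁺ = {A, B, D, E, F, G, H}; {C, H}⁺ = {B, C, E, G, H}; {C, D}⁺ = {C, D} — none reach the full schema.
{C, F, H}⁺: H→BEG adds B, E, G; FGH→D adds D; FGH→AD adds A → {A, B, C, D, E, F, G, H}. Minimal: {F, H}⁺ = {A, B, D, E, F, G, H}; {C, H}⁺ = {B, C, E, G, H}; {C, F}⁺ = {C, F} — none reach the full schema.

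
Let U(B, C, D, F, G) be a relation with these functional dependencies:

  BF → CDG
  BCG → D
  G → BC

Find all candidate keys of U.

Attribute F never appears on the right-hand side of any dependency, so F must belong to every candidate key.
{F}⁺ = {F}, which is not all of the schema, so we must add further attributes.
{B, F}⁺: BF→CDG adds C, D, G → {B, C, D, F, G}. Minimal: {F}⁺ = {F}; {B}⁺ = {B} — none reach the full schema.
{F, G}⁺: G→BC adds B, C; BF→CDG adds D → {B, C, D, F, G}. Minimal: {G}⁺ = {B, C, D, G}; {F}⁺ = {F} — none reach the full schema.
Any other superkey contains one of these as a subset, so there are no further candidate keys.

(B, F), (F, G)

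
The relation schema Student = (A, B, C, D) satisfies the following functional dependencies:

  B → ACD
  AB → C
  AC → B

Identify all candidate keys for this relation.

{B}⁺: B→ACD adds A, C, D → {A, B, C, D}.
{A, C}⁺: AC→B adds B; B→ACD adds D → {A, B, C, D}.

B; AC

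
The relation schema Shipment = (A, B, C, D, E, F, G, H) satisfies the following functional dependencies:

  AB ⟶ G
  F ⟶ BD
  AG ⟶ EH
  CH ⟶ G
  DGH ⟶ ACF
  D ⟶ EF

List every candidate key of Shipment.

AD; AF; CDH; CFH; DGH; FGH

{A, D}⁺: D→EF adds E, F; F→BD adds B; AB→G adds G; AG→EH adds H; DGH→ACF adds C → {A, B, C, D, E, F, G, H}. Minimal: {D}⁺ = {B, D, E, F}; {A}⁺ = {A} — none reach the full schema.
{A, F}⁺: F→BD adds B, D; D→EF adds E; AB→G adds G; AG→EH adds H; DGH→ACF adds C → {A, B, C, D, E, F, G, H}. Minimal: {F}⁺ = {B, D, E, F}; {A}⁺ = {A} — none reach the full schema.
{C, D, H}⁺: CH→G adds G; DGH→ACF adds A, F; D→EF adds E; F→BD adds B → {A, B, C, D, E, F, G, H}. Minimal: {D, H}⁺ = {B, D, E, F, H}; {C, H}⁺ = {C, G, H}; {C, D}⁺ = {B, C, D, E, F} — none reach the full schema.
{C, F, H}⁺: F→BD adds B, D; CH→G adds G; DGH→ACF adds A; D→EF adds E → {A, B, C, D, E, F, G, H}. Minimal: {F, H}⁺ = {B, D, E, F, H}; {C, H}⁺ = {C, G, H}; {C, F}⁺ = {B, C, D, E, F} — none reach the full schema.
{D, G, H}⁺: DGH→ACF adds A, C, F; D→EF adds E; F→BD adds B → {A, B, C, D, E, F, G, H}. Minimal: {G, H}⁺ = {G, H}; {D, H}⁺ = {B, D, E, F, H}; {D, G}⁺ = {B, D, E, F, G} — none reach the full schema.
{F, G, H}⁺: F→BD adds B, D; DGH→ACF adds A, C; D→EF adds E → {A, B, C, D, E, F, G, H}. Minimal: {G, H}⁺ = {G, H}; {F, H}⁺ = {B, D, E, F, H}; {F, G}⁺ = {B, D, E, F, G} — none reach the full schema.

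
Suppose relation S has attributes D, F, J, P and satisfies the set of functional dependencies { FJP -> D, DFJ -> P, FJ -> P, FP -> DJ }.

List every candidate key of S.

{F, J}⁺: FJ→P adds P; FP→DJ adds D → {D, F, J, P}.
{F, P}⁺: FP→DJ adds D, J → {D, F, J, P}.

{F, J}, {F, P}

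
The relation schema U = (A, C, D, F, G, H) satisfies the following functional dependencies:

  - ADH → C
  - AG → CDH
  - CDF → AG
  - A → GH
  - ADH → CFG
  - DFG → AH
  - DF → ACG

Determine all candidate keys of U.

(A); (D, F)

{A}⁺: A→GH adds G, H; AG→CDH adds C, D; ADH→CFG adds F → {A, C, D, F, G, H}.
{D, F}⁺: DF→ACG adds A, C, G; AG→CDH adds H → {A, C, D, F, G, H}.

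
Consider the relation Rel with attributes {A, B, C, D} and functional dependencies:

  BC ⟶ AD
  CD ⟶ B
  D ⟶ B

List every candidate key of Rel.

Attribute C never appears on the right-hand side of any dependency, so C must belong to every candidate key.
{C}⁺ = {C}, which is not all of the schema, so we must add further attributes.
{B, C}⁺: BC→AD adds A, D → {A, B, C, D}. Minimal: {C}⁺ = {C}; {B}⁺ = {B} — none reach the full schema.
{C, D}⁺: CD→B adds B; BC→AD adds A → {A, B, C, D}. Minimal: {D}⁺ = {B, D}; {C}⁺ = {C} — none reach the full schema.

{B, C}, {C, D}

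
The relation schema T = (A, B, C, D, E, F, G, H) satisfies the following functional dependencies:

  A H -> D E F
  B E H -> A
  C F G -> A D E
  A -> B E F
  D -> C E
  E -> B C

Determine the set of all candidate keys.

{A, G, H}, {D, G, H}, {E, G, H}, {C, F, G, H}

Attributes G, H never appear on any right-hand side, so every candidate key must contain {G, H}.
{G, H}⁺ = {G, H}, which is not all of the schema, so we must add further attributes.
{A, G, H}⁺: AH→DEF adds D, E, F; A→BEF adds B; D→CE adds C → {A, B, C, D, E, F, G, H}. Minimal: {G, H}⁺ = {G, H}; {A, H}⁺ = {A, B, C, D, E, F, H}; {A, G}⁺ = {A, B, C, D, E, F, G} — none reach the full schema.
{D, G, H}⁺: D→CE adds C, E; E→BC adds B; BEH→A adds A; A→BEF adds F → {A, B, C, D, E, F, G, H}. Minimal: {G, H}⁺ = {G, H}; {D, H}⁺ = {A, B, C, D, E, F, H}; {D, G}⁺ = {B, C, D, E, G} — none reach the full schema.
{E, G, H}⁺: E→BC adds B, C; BEH→A adds A; A→BEF adds F; AH→DEF adds D → {A, B, C, D, E, F, G, H}. Minimal: {G, H}⁺ = {G, H}; {E, H}⁺ = {A, B, C, D, E, F, H}; {E, G}⁺ = {B, C, E, G} — none reach the full schema.
{C, F, G, H}⁺: CFG→ADE adds A, D, E; A→BEF adds B → {A, B, C, D, E, F, G, H}. Minimal: {F, G, H}⁺ = {F, G, H}; {C, G, H}⁺ = {C, G, H}; {C, F, H}⁺ = {C, F, H}; … — none reach the full schema.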